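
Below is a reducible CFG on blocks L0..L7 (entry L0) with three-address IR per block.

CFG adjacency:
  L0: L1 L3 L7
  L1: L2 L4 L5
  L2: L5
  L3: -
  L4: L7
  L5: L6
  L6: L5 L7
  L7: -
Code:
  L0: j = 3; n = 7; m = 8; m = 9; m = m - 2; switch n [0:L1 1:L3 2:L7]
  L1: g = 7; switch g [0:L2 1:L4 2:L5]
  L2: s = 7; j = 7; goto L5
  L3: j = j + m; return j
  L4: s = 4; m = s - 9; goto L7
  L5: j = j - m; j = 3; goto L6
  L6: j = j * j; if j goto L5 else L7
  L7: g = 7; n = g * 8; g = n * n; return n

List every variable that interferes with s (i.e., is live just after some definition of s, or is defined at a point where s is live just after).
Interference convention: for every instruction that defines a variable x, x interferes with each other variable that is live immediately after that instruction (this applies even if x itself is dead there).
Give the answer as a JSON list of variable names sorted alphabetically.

Block summaries:
  L0: def={j,m,n} ue=∅
  L1: def={g} ue=∅
  L2: def={j,s} ue=∅
  L3: def={j} ue={j,m}
  L4: def={m,s} ue=∅
  L5: def={j} ue={j,m}
  L6: def={j} ue={j}
  L7: def={g,n} ue=∅

Live sets:
  L0 li=∅ lo={j,m}
  L1 li={j,m} lo={j,m}
  L2 li={m} lo={j,m}
  L3 li={j,m} lo=∅
  L4 li=∅ lo=∅
  L5 li={j,m} lo={j,m}
  L6 li={j,m} lo={j,m}
  L7 li=∅ lo=∅

Conflict graph:
  g↔{j,m,n}
  j↔{g,m,n}
  m↔{g,j,n,s}
  n↔{g,j,m}
  s↔{m}

N(s) = ["m"]

Answer: ["m"]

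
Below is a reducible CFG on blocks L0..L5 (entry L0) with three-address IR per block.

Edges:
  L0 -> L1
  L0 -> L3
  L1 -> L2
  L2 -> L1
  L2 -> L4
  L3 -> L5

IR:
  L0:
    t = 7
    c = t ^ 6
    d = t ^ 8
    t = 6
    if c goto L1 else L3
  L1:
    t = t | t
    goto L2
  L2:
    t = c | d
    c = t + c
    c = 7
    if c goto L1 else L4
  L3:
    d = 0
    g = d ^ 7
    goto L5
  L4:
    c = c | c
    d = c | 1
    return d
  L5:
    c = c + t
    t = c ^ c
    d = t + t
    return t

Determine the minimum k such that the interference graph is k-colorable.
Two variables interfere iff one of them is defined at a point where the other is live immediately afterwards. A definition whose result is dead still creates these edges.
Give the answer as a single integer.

Answer: 3

Derivation:
Per-block:
  L0: def={c,d,t} ue=∅
  L1: def={t} ue={t}
  L2: def={c,t} ue={c,d}
  L3: def={d,g} ue=∅
  L4: def={c,d} ue={c}
  L5: def={c,d,t} ue={c,t}

Backward fixpoint:
  L0 li=∅ lo={c,d,t}
  L1 li={c,d,t} lo={c,d}
  L2 li={c,d} lo={c,d,t}
  L3 li={c,t} lo={c,t}
  L4 li={c} lo=∅
  L5 li={c,t} lo=∅

Conflict graph:
  c↔{d,g,t}
  d↔{c,t}
  g↔{c,t}
  t↔{c,d,g}

Chromatic number:
  {c,d,t} pairwise interfere (3-clique) ⇒ χ ≥ 3
  assign c→r0 d→r2 g→r2 t→r1 — no edge inside a register ⇒ χ ≤ 3
  χ = 3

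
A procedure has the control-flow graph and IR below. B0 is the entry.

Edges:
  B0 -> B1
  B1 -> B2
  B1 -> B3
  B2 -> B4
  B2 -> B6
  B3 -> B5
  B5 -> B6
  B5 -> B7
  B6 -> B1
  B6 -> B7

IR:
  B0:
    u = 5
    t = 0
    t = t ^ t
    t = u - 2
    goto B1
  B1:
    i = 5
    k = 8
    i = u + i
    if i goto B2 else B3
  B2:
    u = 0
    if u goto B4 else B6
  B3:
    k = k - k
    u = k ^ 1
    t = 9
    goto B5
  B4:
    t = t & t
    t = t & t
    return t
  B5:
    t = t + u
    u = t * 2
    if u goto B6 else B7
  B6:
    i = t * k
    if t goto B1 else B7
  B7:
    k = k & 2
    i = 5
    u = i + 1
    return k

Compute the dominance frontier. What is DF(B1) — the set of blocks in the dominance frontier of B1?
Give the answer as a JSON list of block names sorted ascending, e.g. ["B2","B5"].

idom tree: B1←B0 B2←B1 B3←B1 B4←B2 B5←B3 B6←B1 B7←B1
Dom∩ at merges:
  B1: preds {B0,B6}: {B0} ∩ {B0,B1,B6} = {B0}; idom=B0
  B6: preds {B2,B5}: {B0,B1,B2} ∩ {B0,B1,B3,B5} = {B0,B1}; idom=B1
  B7: preds {B5,B6}: {B0,B1,B3,B5} ∩ {B0,B1,B6} = {B0,B1}; idom=B1

Frontier:
  B1←B0: walk · to B0
  B1←B6: walk B6→B1 to B0
  B6←B2: walk B2 to B1
  B6←B5: walk B5→B3 to B1
  B7←B5: walk B5→B3 to B1
  B7←B6: walk B6 to B1
  B0: DF=∅
  B1: DF={B1}
  B2: DF={B6}
  B3: DF={B6,B7}
  B4: DF=∅
  B5: DF={B6,B7}
  B6: DF={B1,B7}
  B7: DF=∅

DF(B1) = ["B1"]

Answer: ["B1"]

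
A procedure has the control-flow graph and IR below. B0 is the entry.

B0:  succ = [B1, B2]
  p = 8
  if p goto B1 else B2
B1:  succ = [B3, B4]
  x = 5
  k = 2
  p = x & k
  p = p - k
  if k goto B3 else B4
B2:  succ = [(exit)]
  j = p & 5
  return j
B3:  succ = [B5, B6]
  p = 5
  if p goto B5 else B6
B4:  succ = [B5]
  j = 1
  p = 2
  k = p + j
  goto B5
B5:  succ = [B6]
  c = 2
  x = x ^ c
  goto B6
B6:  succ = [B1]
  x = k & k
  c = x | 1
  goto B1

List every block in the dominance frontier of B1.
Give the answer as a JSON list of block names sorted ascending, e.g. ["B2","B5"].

Answer: ["B1"]

Analysis:
idom tree: B1←B0 B2←B0 B3←B1 B4←B1 B5←B1 B6←B1
Join-block Dom:
  B1: preds {B0,B6}: {B0} ∩ {B0,B1,B6} = {B0}; idom=B0
  B5: preds {B3,B4}: {B0,B1,B3} ∩ {B0,B1,B4} = {B0,B1}; idom=B1
  B6: preds {B3,B5}: {B0,B1,B3} ∩ {B0,B1,B5} = {B0,B1}; idom=B1

DF derivation:
  B1←B0: walk · to B0
  B1←B6: walk B6→B1 to B0
  B5←B3: walk B3 to B1
  B5←B4: walk B4 to B1
  B6←B3: walk B3 to B1
  B6←B5: walk B5 to B1
  B0: DF=∅
  B1: DF={B1}
  B2: DF=∅
  B3: DF={B5,B6}
  B4: DF={B5}
  B5: DF={B6}
  B6: DF={B1}

DF(B1) = ["B1"]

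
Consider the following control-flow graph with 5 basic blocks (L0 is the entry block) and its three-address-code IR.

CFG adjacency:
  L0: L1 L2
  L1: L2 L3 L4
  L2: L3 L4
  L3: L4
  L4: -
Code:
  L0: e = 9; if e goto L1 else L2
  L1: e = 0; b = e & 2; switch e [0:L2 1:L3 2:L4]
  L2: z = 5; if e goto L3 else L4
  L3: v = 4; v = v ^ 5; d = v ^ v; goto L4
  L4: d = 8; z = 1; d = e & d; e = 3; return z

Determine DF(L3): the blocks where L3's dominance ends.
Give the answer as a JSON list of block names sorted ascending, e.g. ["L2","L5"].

idom tree: L1←L0 L2←L0 L3←L0 L4←L0
Dom∩ at merges:
  L2: preds {L0,L1}: {L0} ∩ {L0,L1} = {L0}; idom=L0
  L3: preds {L1,L2}: {L0,L1} ∩ {L0,L2} = {L0}; idom=L0
  L4: preds {L1,L2,L3}: {L0,L1} ∩ {L0,L2} ∩ {L0,L3} = {L0}; idom=L0

Frontier:
  join L2 pred L0: · stop@L0
  join L2 pred L1: L1 stop@L0
  join L3 pred L1: L1 stop@L0
  join L3 pred L2: L2 stop@L0
  join L4 pred L1: L1 stop@L0
  join L4 pred L2: L2 stop@L0
  join L4 pred L3: L3 stop@L0
  DF(L0)=∅
  DF(L1)={L2,L3,L4}
  DF(L2)={L3,L4}
  DF(L3)={L4}
  DF(L4)=∅

DF(L3) = ["L4"]

Answer: ["L4"]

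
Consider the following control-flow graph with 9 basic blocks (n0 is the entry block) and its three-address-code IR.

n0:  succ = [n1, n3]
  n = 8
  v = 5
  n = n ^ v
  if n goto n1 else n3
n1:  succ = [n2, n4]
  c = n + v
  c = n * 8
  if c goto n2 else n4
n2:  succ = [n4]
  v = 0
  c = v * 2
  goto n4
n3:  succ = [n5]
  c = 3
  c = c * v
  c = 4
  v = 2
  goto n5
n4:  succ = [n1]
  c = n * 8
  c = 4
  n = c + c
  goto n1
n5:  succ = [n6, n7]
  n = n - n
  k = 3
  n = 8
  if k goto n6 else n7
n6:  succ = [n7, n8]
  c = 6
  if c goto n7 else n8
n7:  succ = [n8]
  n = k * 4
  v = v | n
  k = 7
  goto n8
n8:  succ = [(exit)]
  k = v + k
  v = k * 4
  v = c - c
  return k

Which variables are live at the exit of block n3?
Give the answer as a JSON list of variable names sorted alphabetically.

Per-block:
  n0 def {n,v} use ∅
  n1 def {c} use {n,v}
  n2 def {c,v} use ∅
  n3 def {c,v} use {v}
  n4 def {c,n} use {n}
  n5 def {k,n} use {n}
  n6 def {c} use ∅
  n7 def {k,n,v} use {k,v}
  n8 def {k,v} use {c,k,v}

Live sets:
  live n0: ∅→{n,v}
  live n1: {n,v}→{n,v}
  live n2: {n}→{n,v}
  live n3: {n,v}→{c,n,v}
  live n4: {n,v}→{n,v}
  live n5: {c,n,v}→{c,k,v}
  live n6: {k,v}→{c,k,v}
  live n7: {c,k,v}→{c,k,v}
  live n8: {c,k,v}→∅

live-out(n3) = ["c", "n", "v"]

Answer: ["c", "n", "v"]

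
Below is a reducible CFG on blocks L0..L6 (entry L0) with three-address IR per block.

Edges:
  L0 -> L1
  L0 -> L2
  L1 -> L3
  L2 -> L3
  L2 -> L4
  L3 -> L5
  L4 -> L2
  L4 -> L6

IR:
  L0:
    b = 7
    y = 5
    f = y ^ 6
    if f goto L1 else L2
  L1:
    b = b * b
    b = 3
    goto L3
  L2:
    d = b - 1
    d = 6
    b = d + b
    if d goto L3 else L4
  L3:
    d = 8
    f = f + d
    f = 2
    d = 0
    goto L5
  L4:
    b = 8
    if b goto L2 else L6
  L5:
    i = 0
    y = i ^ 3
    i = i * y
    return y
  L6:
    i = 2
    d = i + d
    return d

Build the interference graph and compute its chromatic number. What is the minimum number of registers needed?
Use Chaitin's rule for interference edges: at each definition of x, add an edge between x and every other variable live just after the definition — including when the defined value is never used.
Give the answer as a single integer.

def/use:
  L0 def {b,f,y} use ∅
  L1 def {b} use {b}
  L2 def {b,d} use {b}
  L3 def {d,f} use {f}
  L4 def {b} use ∅
  L5 def {i,y} use ∅
  L6 def {d,i} use {d}

Liveness:
  L0 li=∅ lo={b,f}
  L1 li={b,f} lo={f}
  L2 li={b,f} lo={d,f}
  L3 li={f} lo=∅
  L4 li={d,f} lo={b,d,f}
  L5 li=∅ lo=∅
  L6 li={d} lo=∅

Interference:
  b: {d,f,y}
  d: {b,f,i}
  f: {b,d}
  i: {d,y}
  y: {b,i}

Colouring:
  clique {b,d,f} ⇒ need ≥ 3
  3-colouring: R0={b,i}  R1={d,y}  R2={f}
  χ = 3

Answer: 3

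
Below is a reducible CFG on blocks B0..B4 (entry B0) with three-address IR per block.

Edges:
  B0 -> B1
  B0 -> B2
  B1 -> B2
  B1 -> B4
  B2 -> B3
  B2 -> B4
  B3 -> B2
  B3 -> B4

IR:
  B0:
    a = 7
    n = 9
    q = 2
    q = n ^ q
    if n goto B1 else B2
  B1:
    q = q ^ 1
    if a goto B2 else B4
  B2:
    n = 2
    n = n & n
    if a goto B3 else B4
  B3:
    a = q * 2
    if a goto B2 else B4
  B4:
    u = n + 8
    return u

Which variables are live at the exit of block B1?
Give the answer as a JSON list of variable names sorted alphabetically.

Answer: ["a", "n", "q"]

Derivation:
Block summaries:
  B0 def {a,n,q} use ∅
  B1 def {q} use {a,q}
  B2 def {n} use {a}
  B3 def {a} use {q}
  B4 def {u} use {n}

Live sets:
  B0: in=∅ out={a,n,q}
  B1: in={a,n,q} out={a,n,q}
  B2: in={a,q} out={n,q}
  B3: in={n,q} out={a,n,q}
  B4: in={n} out=∅

live-out(B1) = ["a", "n", "q"]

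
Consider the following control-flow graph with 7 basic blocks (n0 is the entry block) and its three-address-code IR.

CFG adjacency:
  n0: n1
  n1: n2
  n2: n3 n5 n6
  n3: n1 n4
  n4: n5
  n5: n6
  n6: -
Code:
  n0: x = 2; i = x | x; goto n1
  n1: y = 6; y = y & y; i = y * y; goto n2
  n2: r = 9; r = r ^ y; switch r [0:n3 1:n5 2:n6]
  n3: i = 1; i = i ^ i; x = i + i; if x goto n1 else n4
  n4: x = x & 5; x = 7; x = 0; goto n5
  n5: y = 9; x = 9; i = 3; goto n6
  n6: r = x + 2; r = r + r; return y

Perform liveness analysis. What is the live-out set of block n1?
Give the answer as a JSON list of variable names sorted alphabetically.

Per-block:
  n0 def {i,x} use ∅
  n1 def {i,y} use ∅
  n2 def {r} use {y}
  n3 def {i,x} use ∅
  n4 def {x} use {x}
  n5 def {i,x,y} use ∅
  n6 def {r} use {x,y}

Liveness:
  n0 li=∅ lo={x}
  n1 li={x} lo={x,y}
  n2 li={x,y} lo={x,y}
  n3 li=∅ lo={x}
  n4 li={x} lo=∅
  n5 li=∅ lo={x,y}
  n6 li={x,y} lo=∅

live-out(n1) = ["x", "y"]

Answer: ["x", "y"]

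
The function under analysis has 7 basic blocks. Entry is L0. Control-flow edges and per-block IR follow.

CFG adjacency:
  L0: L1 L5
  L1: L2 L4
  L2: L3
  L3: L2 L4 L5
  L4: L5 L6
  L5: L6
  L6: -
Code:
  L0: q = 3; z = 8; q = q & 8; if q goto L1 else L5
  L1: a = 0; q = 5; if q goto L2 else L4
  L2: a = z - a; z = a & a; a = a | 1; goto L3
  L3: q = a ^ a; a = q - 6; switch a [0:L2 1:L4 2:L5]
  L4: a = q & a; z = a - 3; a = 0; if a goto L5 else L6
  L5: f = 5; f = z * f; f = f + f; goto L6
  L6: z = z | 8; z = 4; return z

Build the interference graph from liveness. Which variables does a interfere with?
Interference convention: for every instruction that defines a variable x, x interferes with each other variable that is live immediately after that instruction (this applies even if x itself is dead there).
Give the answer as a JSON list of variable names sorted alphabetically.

Answer: ["q", "z"]

Analysis:
Block summaries:
  L0 def {q,z} use ∅
  L1 def {a,q} use ∅
  L2 def {a,z} use {a,z}
  L3 def {a,q} use {a}
  L4 def {a,z} use {a,q}
  L5 def {f} use {z}
  L6 def {z} use {z}

Liveness:
  live L0: ∅→{z}
  live L1: {z}→{a,q,z}
  live L2: {a,z}→{a,z}
  live L3: {a,z}→{a,q,z}
  live L4: {a,q}→{z}
  live L5: {z}→{z}
  live L6: {z}→∅

Interfere edges:
  a↔{q,z}
  f↔{z}
  q↔{a,z}
  z↔{a,f,q}

N(a) = ["q", "z"]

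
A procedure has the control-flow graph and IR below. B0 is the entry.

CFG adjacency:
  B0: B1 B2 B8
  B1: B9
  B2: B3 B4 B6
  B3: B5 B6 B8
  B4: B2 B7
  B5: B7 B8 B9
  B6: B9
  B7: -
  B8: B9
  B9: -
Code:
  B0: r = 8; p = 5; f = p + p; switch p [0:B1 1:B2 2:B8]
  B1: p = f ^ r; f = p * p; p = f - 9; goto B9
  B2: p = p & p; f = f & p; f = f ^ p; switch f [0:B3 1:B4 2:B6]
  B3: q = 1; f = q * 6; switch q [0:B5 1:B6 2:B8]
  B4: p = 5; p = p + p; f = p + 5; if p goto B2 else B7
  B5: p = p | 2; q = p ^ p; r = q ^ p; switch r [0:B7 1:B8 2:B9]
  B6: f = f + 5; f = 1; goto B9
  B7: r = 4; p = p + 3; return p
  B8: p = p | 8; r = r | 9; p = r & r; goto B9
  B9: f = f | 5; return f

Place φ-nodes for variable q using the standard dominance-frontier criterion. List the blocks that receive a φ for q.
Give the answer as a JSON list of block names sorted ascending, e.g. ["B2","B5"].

Answer: ["B6", "B7", "B8", "B9"]

Analysis:
idom tree: B1←B0 B2←B0 B3←B2 B4←B2 B5←B3 B6←B2 B7←B2 B8←B0 B9←B0
Dom∩ at merges:
  B2: preds {B0,B4}: {B0} ∩ {B0,B2,B4} = {B0}; idom=B0
  B6: preds {B2,B3}: {B0,B2} ∩ {B0,B2,B3} = {B0,B2}; idom=B2
  B7: preds {B4,B5}: {B0,B2,B4} ∩ {B0,B2,B3,B5} = {B0,B2}; idom=B2
  B8: preds {B0,B3,B5}: {B0} ∩ {B0,B2,B3} ∩ {B0,B2,B3,B5} = {B0}; idom=B0
  B9: preds {B1,B5,B6,B8}: {B0,B1} ∩ {B0,B2,B3,B5} ∩ {B0,B2,B6} ∩ {B0,B8} = {B0}; idom=B0

Frontier:
  B2←B0: walk · to B0
  B2←B4: walk B4→B2 to B0
  B6←B2: walk · to B2
  B6←B3: walk B3 to B2
  B7←B4: walk B4 to B2
  B7←B5: walk B5→B3 to B2
  B8←B0: walk · to B0
  B8←B3: walk B3→B2 to B0
  B8←B5: walk B5→B3→B2 to B0
  B9←B1: walk B1 to B0
  B9←B5: walk B5→B3→B2 to B0
  B9←B6: walk B6→B2 to B0
  B9←B8: walk B8 to B0
  B0: DF=∅
  B1: DF={B9}
  B2: DF={B2,B8,B9}
  B3: DF={B6,B7,B8,B9}
  B4: DF={B2,B7}
  B5: DF={B7,B8,B9}
  B6: DF={B9}
  B7: DF=∅
  B8: DF={B9}
  B9: DF=∅

φ for q: defs {B3,B5}
  DF⁺ = {B6,B7,B8,B9}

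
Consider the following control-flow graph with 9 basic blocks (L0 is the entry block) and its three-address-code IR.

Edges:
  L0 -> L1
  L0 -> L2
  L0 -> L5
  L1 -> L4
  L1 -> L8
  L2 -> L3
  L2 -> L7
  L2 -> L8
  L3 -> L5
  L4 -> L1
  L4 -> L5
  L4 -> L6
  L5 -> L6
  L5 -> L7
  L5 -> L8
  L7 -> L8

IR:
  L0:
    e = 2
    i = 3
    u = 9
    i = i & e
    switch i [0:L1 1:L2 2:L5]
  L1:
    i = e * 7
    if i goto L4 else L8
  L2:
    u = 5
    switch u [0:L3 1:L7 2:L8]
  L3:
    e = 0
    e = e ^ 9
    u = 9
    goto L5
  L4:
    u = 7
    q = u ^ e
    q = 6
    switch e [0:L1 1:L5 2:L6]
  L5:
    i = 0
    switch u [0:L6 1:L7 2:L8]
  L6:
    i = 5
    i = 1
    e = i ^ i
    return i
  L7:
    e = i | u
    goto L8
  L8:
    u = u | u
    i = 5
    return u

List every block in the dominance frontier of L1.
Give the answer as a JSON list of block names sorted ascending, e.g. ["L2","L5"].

Answer: ["L1", "L5", "L6", "L8"]

Working:
idom tree: L1←L0 L2←L0 L3←L2 L4←L1 L5←L0 L6←L0 L7←L0 L8←L0
Join-block Dom:
  L1: preds {L0,L4}: {L0} ∩ {L0,L1,L4} = {L0}; idom=L0
  L5: preds {L0,L3,L4}: {L0} ∩ {L0,L2,L3} ∩ {L0,L1,L4} = {L0}; idom=L0
  L6: preds {L4,L5}: {L0,L1,L4} ∩ {L0,L5} = {L0}; idom=L0
  L7: preds {L2,L5}: {L0,L2} ∩ {L0,L5} = {L0}; idom=L0
  L8: preds {L1,L2,L5,L7}: {L0,L1} ∩ {L0,L2} ∩ {L0,L5} ∩ {L0,L7} = {L0}; idom=L0

Frontier:
  L1←L0: walk · to L0
  L1←L4: walk L4→L1 to L0
  L5←L0: walk · to L0
  L5←L3: walk L3→L2 to L0
  L5←L4: walk L4→L1 to L0
  L6←L4: walk L4→L1 to L0
  L6←L5: walk L5 to L0
  L7←L2: walk L2 to L0
  L7←L5: walk L5 to L0
  L8←L1: walk L1 to L0
  L8←L2: walk L2 to L0
  L8←L5: walk L5 to L0
  L8←L7: walk L7 to L0
  L0 → ∅
  L1 → {L1,L5,L6,L8}
  L2 → {L5,L7,L8}
  L3 → {L5}
  L4 → {L1,L5,L6}
  L5 → {L6,L7,L8}
  L6 → ∅
  L7 → {L8}
  L8 → ∅

DF(L1) = ["L1", "L5", "L6", "L8"]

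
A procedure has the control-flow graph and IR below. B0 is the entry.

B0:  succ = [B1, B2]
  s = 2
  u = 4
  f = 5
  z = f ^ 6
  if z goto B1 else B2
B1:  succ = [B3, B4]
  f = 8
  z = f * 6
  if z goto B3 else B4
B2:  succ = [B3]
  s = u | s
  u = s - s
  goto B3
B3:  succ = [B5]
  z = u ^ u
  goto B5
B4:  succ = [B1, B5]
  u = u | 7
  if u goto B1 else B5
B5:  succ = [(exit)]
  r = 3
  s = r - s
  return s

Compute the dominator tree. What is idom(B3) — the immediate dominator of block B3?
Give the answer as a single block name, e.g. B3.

idom tree: B1←B0 B2←B0 B3←B0 B4←B1 B5←B0
Dom∩ at merges:
  B1: preds {B0,B4}: {B0} ∩ {B0,B1,B4} = {B0}; idom=B0
  B3: preds {B1,B2}: {B0,B1} ∩ {B0,B2} = {B0}; idom=B0
  B5: preds {B3,B4}: {B0,B3} ∩ {B0,B1,B4} = {B0}; idom=B0

idom(B3) = B0

Answer: B0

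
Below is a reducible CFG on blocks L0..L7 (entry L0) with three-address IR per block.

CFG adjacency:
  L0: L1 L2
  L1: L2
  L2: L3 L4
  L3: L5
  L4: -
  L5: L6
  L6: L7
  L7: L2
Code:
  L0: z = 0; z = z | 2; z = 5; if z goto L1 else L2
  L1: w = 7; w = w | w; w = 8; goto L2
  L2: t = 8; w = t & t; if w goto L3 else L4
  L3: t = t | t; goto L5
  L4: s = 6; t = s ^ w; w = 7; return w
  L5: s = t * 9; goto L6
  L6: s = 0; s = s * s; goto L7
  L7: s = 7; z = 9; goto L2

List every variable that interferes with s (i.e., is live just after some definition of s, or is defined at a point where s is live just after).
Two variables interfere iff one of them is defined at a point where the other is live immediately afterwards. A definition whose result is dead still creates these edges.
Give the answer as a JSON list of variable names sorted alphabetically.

Block summaries:
  L0: def={z} ue=∅
  L1: def={w} ue=∅
  L2: def={t,w} ue=∅
  L3: def={t} ue={t}
  L4: def={s,t,w} ue={w}
  L5: def={s} ue={t}
  L6: def={s} ue=∅
  L7: def={s,z} ue=∅

Backward fixpoint:
  L0: in=∅ out=∅
  L1: in=∅ out=∅
  L2: in=∅ out={t,w}
  L3: in={t} out={t}
  L4: in={w} out=∅
  L5: in={t} out=∅
  L6: in=∅ out=∅
  L7: in=∅ out=∅

Interference:
  s: {w}
  t: {w}
  w: {s,t}
  z: ∅

N(s) = ["w"]

Answer: ["w"]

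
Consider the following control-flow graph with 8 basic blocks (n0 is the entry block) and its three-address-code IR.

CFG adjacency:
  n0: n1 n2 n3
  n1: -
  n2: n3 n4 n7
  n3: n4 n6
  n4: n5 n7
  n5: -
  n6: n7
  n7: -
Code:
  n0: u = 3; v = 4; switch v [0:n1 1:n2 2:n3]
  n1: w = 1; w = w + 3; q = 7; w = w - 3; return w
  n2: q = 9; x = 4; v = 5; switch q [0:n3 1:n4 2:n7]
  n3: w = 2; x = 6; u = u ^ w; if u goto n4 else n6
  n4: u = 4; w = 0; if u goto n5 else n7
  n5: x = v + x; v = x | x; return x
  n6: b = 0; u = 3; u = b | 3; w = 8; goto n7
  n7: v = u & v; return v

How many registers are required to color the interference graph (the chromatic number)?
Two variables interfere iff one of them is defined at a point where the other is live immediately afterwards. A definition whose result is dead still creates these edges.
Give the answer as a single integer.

def/use:
  n0: def={u,v} ue=∅
  n1: def={q,w} ue=∅
  n2: def={q,v,x} ue=∅
  n3: def={u,w,x} ue={u}
  n4: def={u,w} ue=∅
  n5: def={v,x} ue={v,x}
  n6: def={b,u,w} ue=∅
  n7: def={v} ue={u,v}

Live sets:
  live n0: ∅→{u,v}
  live n1: ∅→∅
  live n2: {u}→{u,v,x}
  live n3: {u,v}→{v,x}
  live n4: {v,x}→{u,v,x}
  live n5: {v,x}→∅
  live n6: {v}→{u,v}
  live n7: {u,v}→∅

Conflict graph:
  b: {u,v}
  q: {u,v,w,x}
  u: {b,q,v,w,x}
  v: {b,q,u,w,x}
  w: {q,u,v,x}
  x: {q,u,v,w}

Colouring:
  clique {q,u,v,w,x} ⇒ need ≥ 5
  assign b→R2 q→R2 u→R0 v→R1 w→R3 x→R4 — no edge inside a register ⇒ χ ≤ 5
  χ = 5

Answer: 5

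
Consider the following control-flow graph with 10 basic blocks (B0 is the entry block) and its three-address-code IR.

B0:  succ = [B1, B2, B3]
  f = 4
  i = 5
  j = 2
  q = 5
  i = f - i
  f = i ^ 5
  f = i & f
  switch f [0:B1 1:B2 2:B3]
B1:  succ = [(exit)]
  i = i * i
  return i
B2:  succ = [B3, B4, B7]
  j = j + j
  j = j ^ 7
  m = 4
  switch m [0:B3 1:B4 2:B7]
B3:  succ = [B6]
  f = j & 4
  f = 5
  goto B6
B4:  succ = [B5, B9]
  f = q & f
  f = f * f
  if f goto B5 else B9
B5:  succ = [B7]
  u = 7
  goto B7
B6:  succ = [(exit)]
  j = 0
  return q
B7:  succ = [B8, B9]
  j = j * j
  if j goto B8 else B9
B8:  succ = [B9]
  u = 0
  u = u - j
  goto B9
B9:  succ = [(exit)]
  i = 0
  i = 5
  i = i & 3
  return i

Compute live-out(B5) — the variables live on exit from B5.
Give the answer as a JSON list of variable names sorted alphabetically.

Block summaries:
  B0: def={f,i,j,q} ue=∅
  B1: def={i} ue={i}
  B2: def={j,m} ue={j}
  B3: def={f} ue={j}
  B4: def={f} ue={f,q}
  B5: def={u} ue=∅
  B6: def={j} ue={q}
  B7: def={j} ue={j}
  B8: def={u} ue={j}
  B9: def={i} ue=∅

Liveness:
  B0: in=∅ out={f,i,j,q}
  B1: in={i} out=∅
  B2: in={f,j,q} out={f,j,q}
  B3: in={j,q} out={q}
  B4: in={f,j,q} out={j}
  B5: in={j} out={j}
  B6: in={q} out=∅
  B7: in={j} out={j}
  B8: in={j} out=∅
  B9: in=∅ out=∅

live-out(B5) = ["j"]

Answer: ["j"]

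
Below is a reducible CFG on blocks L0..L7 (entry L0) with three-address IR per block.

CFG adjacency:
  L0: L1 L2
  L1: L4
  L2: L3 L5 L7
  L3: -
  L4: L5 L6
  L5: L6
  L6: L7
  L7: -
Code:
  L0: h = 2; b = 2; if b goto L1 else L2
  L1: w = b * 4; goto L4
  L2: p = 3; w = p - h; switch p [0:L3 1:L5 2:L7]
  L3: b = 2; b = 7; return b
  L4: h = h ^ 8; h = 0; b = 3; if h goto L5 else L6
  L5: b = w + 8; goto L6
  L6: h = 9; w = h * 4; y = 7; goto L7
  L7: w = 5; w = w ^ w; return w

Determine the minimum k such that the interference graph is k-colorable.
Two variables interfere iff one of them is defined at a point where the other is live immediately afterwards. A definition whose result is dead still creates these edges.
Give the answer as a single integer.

Per-block:
  L0: def={b,h} ue=∅
  L1: def={w} ue={b}
  L2: def={p,w} ue={h}
  L3: def={b} ue=∅
  L4: def={b,h} ue={h}
  L5: def={b} ue={w}
  L6: def={h,w,y} ue=∅
  L7: def={w} ue=∅

Live sets:
  L0 li=∅ lo={b,h}
  L1 li={b,h} lo={h,w}
  L2 li={h} lo={w}
  L3 li=∅ lo=∅
  L4 li={h,w} lo={w}
  L5 li={w} lo=∅
  L6 li=∅ lo=∅
  L7 li=∅ lo=∅

Conflict graph:
  b: {h,w}
  h: {b,p,w}
  p: {h,w}
  w: {b,h,p}
  y: ∅

Registers:
  lower bound: {b,h,w} mutually conflict ⇒ χ ≥ 3
  3-colouring: c0={h,y}  c1={w}  c2={b,p}
  χ = 3

Answer: 3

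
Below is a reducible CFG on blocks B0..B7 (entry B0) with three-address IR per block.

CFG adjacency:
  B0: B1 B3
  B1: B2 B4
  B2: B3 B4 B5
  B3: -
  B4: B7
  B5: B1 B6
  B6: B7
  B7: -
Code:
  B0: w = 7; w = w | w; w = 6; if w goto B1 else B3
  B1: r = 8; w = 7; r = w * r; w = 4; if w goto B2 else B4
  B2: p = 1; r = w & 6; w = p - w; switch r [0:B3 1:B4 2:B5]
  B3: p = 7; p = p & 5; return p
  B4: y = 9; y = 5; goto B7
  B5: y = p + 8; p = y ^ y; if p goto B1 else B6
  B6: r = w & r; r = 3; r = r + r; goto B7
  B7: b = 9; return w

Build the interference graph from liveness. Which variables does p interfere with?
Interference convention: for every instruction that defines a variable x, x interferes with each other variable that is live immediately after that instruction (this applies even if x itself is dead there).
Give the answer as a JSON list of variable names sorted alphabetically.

Answer: ["r", "w"]

Analysis:
Per-block:
  B0: {w} / ∅
  B1: {r,w} / ∅
  B2: {p,r,w} / {w}
  B3: {p} / ∅
  B4: {y} / ∅
  B5: {p,y} / {p}
  B6: {r} / {r,w}
  B7: {b} / {w}

Backward fixpoint:
  B0 li=∅ lo=∅
  B1 li=∅ lo={w}
  B2 li={w} lo={p,r,w}
  B3 li=∅ lo=∅
  B4 li={w} lo={w}
  B5 li={p,r,w} lo={r,w}
  B6 li={r,w} lo={w}
  B7 li={w} lo=∅

Interference:
  b: {w}
  p: {r,w}
  r: {p,w,y}
  w: {b,p,r,y}
  y: {r,w}

N(p) = ["r", "w"]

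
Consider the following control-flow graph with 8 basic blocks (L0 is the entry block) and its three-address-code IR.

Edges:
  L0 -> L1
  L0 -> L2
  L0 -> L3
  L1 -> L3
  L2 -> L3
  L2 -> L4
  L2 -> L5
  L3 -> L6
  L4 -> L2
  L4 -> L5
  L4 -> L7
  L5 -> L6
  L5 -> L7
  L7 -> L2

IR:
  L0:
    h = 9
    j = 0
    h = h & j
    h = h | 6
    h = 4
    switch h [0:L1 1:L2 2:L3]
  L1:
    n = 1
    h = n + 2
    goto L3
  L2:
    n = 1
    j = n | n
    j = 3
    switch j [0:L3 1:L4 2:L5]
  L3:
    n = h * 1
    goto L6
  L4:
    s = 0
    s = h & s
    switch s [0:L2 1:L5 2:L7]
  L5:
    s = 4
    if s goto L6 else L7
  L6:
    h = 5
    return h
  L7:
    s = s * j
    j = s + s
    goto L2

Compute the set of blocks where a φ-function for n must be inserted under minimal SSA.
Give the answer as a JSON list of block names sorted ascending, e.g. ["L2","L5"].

Answer: ["L2", "L3", "L6"]

Analysis:
idom tree: L1←L0 L2←L0 L3←L0 L4←L2 L5←L2 L6←L0 L7←L2
Join-block Dom:
  L2: preds {L0,L4,L7}: {L0} ∩ {L0,L2,L4} ∩ {L0,L2,L7} = {L0}; idom=L0
  L3: preds {L0,L1,L2}: {L0} ∩ {L0,L1} ∩ {L0,L2} = {L0}; idom=L0
  L5: preds {L2,L4}: {L0,L2} ∩ {L0,L2,L4} = {L0,L2}; idom=L2
  L6: preds {L3,L5}: {L0,L3} ∩ {L0,L2,L5} = {L0}; idom=L0
  L7: preds {L4,L5}: {L0,L2,L4} ∩ {L0,L2,L5} = {L0,L2}; idom=L2

DF walk-up:
  join L2 pred L0: · stop@L0
  join L2 pred L4: L4→L2 stop@L0
  join L2 pred L7: L7→L2 stop@L0
  join L3 pred L0: · stop@L0
  join L3 pred L1: L1 stop@L0
  join L3 pred L2: L2 stop@L0
  join L5 pred L2: · stop@L2
  join L5 pred L4: L4 stop@L2
  join L6 pred L3: L3 stop@L0
  join L6 pred L5: L5→L2 stop@L0
  join L7 pred L4: L4 stop@L2
  join L7 pred L5: L5 stop@L2
  L0: DF=∅
  L1: DF={L3}
  L2: DF={L2,L3,L6}
  L3: DF={L6}
  L4: DF={L2,L5,L7}
  L5: DF={L6,L7}
  L6: DF=∅
  L7: DF={L2}

φ for n: defs {L1,L2,L3}
  DF⁺ = {L2,L3,L6}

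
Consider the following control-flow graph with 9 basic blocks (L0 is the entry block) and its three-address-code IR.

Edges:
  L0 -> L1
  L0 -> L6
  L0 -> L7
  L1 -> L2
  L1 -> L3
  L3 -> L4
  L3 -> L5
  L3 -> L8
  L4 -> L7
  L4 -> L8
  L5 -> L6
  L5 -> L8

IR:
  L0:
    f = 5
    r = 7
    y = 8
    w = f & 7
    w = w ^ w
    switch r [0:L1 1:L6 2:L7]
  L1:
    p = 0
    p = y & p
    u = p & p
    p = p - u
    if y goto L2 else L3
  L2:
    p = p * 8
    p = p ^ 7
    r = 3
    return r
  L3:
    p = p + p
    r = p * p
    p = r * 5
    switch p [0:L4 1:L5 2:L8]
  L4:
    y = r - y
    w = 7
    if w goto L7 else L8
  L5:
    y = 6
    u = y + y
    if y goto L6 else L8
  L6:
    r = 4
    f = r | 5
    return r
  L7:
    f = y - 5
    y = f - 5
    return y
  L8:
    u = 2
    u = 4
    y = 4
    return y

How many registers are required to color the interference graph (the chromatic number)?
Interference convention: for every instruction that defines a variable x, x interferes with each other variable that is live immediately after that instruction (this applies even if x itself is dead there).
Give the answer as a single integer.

def/use:
  L0: def={f,r,w,y} ue=∅
  L1: def={p,u} ue={y}
  L2: def={p,r} ue={p}
  L3: def={p,r} ue={p}
  L4: def={w,y} ue={r,y}
  L5: def={u,y} ue=∅
  L6: def={f,r} ue=∅
  L7: def={f,y} ue={y}
  L8: def={u,y} ue=∅

Liveness:
  L0: in=∅ out={y}
  L1: in={y} out={p,y}
  L2: in={p} out=∅
  L3: in={p,y} out={r,y}
  L4: in={r,y} out={y}
  L5: in=∅ out=∅
  L6: in=∅ out=∅
  L7: in={y} out=∅
  L8: in=∅ out=∅

Conflict graph:
  f↔{r,y}
  p↔{r,u,y}
  r↔{f,p,w,y}
  u↔{p,y}
  w↔{r,y}
  y↔{f,p,r,u,w}

Chromatic number:
  lower bound: {f,r,y} mutually conflict ⇒ χ ≥ 3
  3-colouring: R0={y}  R1={r,u}  R2={f,p,w}
  χ = 3

Answer: 3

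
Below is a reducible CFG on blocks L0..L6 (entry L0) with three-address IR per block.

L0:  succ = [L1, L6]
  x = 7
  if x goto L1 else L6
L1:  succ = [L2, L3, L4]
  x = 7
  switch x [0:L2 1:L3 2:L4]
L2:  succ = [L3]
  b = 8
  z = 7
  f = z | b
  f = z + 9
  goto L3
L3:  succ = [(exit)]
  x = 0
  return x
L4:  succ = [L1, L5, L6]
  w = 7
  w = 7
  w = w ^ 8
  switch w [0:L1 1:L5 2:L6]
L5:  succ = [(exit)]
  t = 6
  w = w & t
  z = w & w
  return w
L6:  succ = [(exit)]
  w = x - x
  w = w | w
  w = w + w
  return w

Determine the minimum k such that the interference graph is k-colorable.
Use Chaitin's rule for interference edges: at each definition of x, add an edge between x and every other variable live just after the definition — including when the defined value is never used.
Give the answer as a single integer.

Block summaries:
  L0 def {x} use ∅
  L1 def {x} use ∅
  L2 def {b,f,z} use ∅
  L3 def {x} use ∅
  L4 def {w} use ∅
  L5 def {t,w,z} use {w}
  L6 def {w} use {x}

Liveness:
  L0: in=∅ out={x}
  L1: in=∅ out={x}
  L2: in=∅ out=∅
  L3: in=∅ out=∅
  L4: in={x} out={w,x}
  L5: in={w} out=∅
  L6: in={x} out=∅

Conflict graph:
  b↔{z}
  f↔{z}
  t↔{w}
  w↔{t,x,z}
  x↔{w}
  z↔{b,f,w}

Colouring:
  {b,z} pairwise interfere (2-clique) ⇒ χ ≥ 2
  2-colouring: c0={b,f,w}  c1={t,x,z}
  χ = 2

Answer: 2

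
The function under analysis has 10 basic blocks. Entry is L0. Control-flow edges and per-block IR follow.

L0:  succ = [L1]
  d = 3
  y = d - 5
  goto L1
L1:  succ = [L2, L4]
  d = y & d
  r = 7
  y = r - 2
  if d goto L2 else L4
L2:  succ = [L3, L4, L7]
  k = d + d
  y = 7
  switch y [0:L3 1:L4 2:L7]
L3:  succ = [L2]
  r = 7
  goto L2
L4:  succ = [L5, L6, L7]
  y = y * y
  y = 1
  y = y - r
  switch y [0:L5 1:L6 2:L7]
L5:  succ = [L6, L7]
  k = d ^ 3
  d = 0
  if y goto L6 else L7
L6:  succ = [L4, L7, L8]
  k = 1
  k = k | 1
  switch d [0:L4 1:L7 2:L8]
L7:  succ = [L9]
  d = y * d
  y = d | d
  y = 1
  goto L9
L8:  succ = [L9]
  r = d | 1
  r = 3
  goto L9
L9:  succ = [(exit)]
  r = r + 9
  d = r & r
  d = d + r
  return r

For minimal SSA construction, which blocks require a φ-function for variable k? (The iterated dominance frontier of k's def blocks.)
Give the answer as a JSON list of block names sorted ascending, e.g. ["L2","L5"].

Answer: ["L2", "L4", "L6", "L7", "L9"]

Working:
idom tree: L1←L0 L2←L1 L3←L2 L4←L1 L5←L4 L6←L4 L7←L1 L8←L6 L9←L1
Join-block Dom:
  L2: preds {L1,L3}: {L0,L1} ∩ {L0,L1,L2,L3} = {L0,L1}; idom=L1
  L4: preds {L1,L2,L6}: {L0,L1} ∩ {L0,L1,L2} ∩ {L0,L1,L4,L6} = {L0,L1}; idom=L1
  L6: preds {L4,L5}: {L0,L1,L4} ∩ {L0,L1,L4,L5} = {L0,L1,L4}; idom=L4
  L7: preds {L2,L4,L5,L6}: {L0,L1,L2} ∩ {L0,L1,L4} ∩ {L0,L1,L4,L5} ∩ {L0,L1,L4,L6} = {L0,L1}; idom=L1
  L9: preds {L7,L8}: {L0,L1,L7} ∩ {L0,L1,L4,L6,L8} = {L0,L1}; idom=L1

DF walk-up:
  L2←L1: walk · to L1
  L2←L3: walk L3→L2 to L1
  L4←L1: walk · to L1
  L4←L2: walk L2 to L1
  L4←L6: walk L6→L4 to L1
  L6←L4: walk · to L4
  L6←L5: walk L5 to L4
  L7←L2: walk L2 to L1
  L7←L4: walk L4 to L1
  L7←L5: walk L5→L4 to L1
  L7←L6: walk L6→L4 to L1
  L9←L7: walk L7 to L1
  L9←L8: walk L8→L6→L4 to L1
  L0: DF=∅
  L1: DF=∅
  L2: DF={L2,L4,L7}
  L3: DF={L2}
  L4: DF={L4,L7,L9}
  L5: DF={L6,L7}
  L6: DF={L4,L7,L9}
  L7: DF={L9}
  L8: DF={L9}
  L9: DF=∅

φ for k: defs {L2,L5,L6}
  DF⁺ = {L2,L4,L6,L7,L9}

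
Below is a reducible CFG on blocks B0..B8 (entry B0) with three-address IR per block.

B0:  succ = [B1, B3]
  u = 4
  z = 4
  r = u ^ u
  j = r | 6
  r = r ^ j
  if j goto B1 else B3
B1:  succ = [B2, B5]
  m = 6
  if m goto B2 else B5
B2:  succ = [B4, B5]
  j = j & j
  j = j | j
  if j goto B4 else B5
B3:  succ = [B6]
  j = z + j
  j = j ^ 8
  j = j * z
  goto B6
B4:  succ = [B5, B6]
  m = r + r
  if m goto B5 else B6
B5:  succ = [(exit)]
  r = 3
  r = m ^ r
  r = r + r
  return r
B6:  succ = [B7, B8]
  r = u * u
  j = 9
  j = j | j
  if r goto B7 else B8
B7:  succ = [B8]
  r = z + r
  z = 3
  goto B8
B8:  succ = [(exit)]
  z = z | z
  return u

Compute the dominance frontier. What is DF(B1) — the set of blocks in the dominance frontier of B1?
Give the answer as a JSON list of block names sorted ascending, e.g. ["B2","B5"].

Answer: ["B6"]

Working:
idom tree: B1←B0 B2←B1 B3←B0 B4←B2 B5←B1 B6←B0 B7←B6 B8←B6
Dom∩ at merges:
  B5: preds {B1,B2,B4}: {B0,B1} ∩ {B0,B1,B2} ∩ {B0,B1,B2,B4} = {B0,B1}; idom=B1
  B6: preds {B3,B4}: {B0,B3} ∩ {B0,B1,B2,B4} = {B0}; idom=B0
  B8: preds {B6,B7}: {B0,B6} ∩ {B0,B6,B7} = {B0,B6}; idom=B6

DF walk-up:
  join B5 pred B1: · stop@B1
  join B5 pred B2: B2 stop@B1
  join B5 pred B4: B4→B2 stop@B1
  join B6 pred B3: B3 stop@B0
  join B6 pred B4: B4→B2→B1 stop@B0
  join B8 pred B6: · stop@B6
  join B8 pred B7: B7 stop@B6
  B0: DF=∅
  B1: DF={B6}
  B2: DF={B5,B6}
  B3: DF={B6}
  B4: DF={B5,B6}
  B5: DF=∅
  B6: DF=∅
  B7: DF={B8}
  B8: DF=∅

DF(B1) = ["B6"]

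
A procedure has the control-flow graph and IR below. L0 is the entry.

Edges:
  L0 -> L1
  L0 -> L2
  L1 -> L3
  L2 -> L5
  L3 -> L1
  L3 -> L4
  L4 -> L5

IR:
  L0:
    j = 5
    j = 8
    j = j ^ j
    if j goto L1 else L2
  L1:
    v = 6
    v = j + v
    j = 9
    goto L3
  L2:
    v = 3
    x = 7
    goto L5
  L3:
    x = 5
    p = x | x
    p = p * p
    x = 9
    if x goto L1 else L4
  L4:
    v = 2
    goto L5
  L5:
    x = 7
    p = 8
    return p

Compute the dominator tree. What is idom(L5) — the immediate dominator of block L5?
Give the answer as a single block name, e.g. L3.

Answer: L0

Working:
idom tree: L1←L0 L2←L0 L3←L1 L4←L3 L5←L0
Dom at joins:
  L1: preds {L0,L3}: {L0} ∩ {L0,L1,L3} = {L0}; idom=L0
  L5: preds {L2,L4}: {L0,L2} ∩ {L0,L1,L3,L4} = {L0}; idom=L0

idom(L5) = L0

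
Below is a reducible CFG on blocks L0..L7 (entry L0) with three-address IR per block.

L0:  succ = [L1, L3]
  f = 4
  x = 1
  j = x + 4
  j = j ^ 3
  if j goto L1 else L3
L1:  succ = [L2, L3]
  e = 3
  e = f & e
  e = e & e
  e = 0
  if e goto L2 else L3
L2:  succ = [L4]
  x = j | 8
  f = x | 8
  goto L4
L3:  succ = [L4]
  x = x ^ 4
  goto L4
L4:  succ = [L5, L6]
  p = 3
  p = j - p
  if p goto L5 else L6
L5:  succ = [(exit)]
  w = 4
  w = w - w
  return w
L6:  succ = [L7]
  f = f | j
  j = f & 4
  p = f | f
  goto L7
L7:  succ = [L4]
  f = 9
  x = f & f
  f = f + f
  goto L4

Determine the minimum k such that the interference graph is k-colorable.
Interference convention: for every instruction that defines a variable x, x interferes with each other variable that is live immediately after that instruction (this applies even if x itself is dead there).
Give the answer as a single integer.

Answer: 4

Derivation:
Per-block:
  L0: def={f,j,x} ue=∅
  L1: def={e} ue={f}
  L2: def={f,x} ue={j}
  L3: def={x} ue={x}
  L4: def={p} ue={j}
  L5: def={w} ue=∅
  L6: def={f,j,p} ue={f,j}
  L7: def={f,x} ue=∅

Live sets:
  L0: in=∅ out={f,j,x}
  L1: in={f,j,x} out={f,j,x}
  L2: in={j} out={f,j}
  L3: in={f,j,x} out={f,j}
  L4: in={f,j} out={f,j}
  L5: in=∅ out=∅
  L6: in={f,j} out={j}
  L7: in={j} out={f,j}

Conflict graph:
  e↔{f,j,x}
  f↔{e,j,p,x}
  j↔{e,f,p,x}
  p↔{f,j}
  w↔∅
  x↔{e,f,j}

Registers:
  lower bound: {e,f,j,x} mutually conflict ⇒ χ ≥ 4
  assign e→r2 f→r0 j→r1 p→r2 w→r0 x→r3 — no edge inside a register ⇒ χ ≤ 4
  χ = 4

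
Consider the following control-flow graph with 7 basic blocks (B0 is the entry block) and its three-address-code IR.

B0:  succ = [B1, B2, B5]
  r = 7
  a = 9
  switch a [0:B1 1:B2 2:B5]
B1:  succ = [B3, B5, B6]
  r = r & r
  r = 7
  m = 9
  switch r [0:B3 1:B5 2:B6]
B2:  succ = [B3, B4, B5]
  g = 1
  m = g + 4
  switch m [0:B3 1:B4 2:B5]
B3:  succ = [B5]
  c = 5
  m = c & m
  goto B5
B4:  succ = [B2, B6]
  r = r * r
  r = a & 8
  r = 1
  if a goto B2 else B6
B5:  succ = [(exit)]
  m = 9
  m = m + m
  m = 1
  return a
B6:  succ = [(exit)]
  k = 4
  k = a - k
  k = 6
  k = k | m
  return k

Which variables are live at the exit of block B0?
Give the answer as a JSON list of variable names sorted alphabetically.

Answer: ["a", "r"]

Analysis:
Block summaries:
  B0: def={a,r} ue=∅
  B1: def={m,r} ue={r}
  B2: def={g,m} ue=∅
  B3: def={c,m} ue={m}
  B4: def={r} ue={a,r}
  B5: def={m} ue={a}
  B6: def={k} ue={a,m}

Live sets:
  live B0: ∅→{a,r}
  live B1: {a,r}→{a,m}
  live B2: {a,r}→{a,m,r}
  live B3: {a,m}→{a}
  live B4: {a,m,r}→{a,m,r}
  live B5: {a}→∅
  live B6: {a,m}→∅

live-out(B0) = ["a", "r"]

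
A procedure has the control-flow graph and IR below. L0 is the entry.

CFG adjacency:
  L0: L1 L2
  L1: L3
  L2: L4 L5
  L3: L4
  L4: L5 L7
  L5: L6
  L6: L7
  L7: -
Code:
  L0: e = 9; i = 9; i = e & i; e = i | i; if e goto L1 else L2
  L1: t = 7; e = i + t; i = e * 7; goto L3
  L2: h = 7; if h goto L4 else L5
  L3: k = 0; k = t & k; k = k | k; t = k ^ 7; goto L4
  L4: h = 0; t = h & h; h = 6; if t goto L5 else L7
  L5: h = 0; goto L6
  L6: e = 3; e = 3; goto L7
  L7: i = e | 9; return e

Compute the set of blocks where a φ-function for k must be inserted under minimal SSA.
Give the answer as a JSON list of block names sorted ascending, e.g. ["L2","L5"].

Answer: ["L4", "L5", "L7"]

Analysis:
idom tree: L1←L0 L2←L0 L3←L1 L4←L0 L5←L0 L6←L5 L7←L0
Dom∩ at merges:
  L4: preds {L2,L3}: {L0,L2} ∩ {L0,L1,L3} = {L0}; idom=L0
  L5: preds {L2,L4}: {L0,L2} ∩ {L0,L4} = {L0}; idom=L0
  L7: preds {L4,L6}: {L0,L4} ∩ {L0,L5,L6} = {L0}; idom=L0

Frontier:
  L4←L2: walk L2 to L0
  L4←L3: walk L3→L1 to L0
  L5←L2: walk L2 to L0
  L5←L4: walk L4 to L0
  L7←L4: walk L4 to L0
  L7←L6: walk L6→L5 to L0
  L0 → ∅
  L1 → {L4}
  L2 → {L4,L5}
  L3 → {L4}
  L4 → {L5,L7}
  L5 → {L7}
  L6 → {L7}
  L7 → ∅

φ for k: defs {L3}
  DF⁺ = {L4,L5,L7}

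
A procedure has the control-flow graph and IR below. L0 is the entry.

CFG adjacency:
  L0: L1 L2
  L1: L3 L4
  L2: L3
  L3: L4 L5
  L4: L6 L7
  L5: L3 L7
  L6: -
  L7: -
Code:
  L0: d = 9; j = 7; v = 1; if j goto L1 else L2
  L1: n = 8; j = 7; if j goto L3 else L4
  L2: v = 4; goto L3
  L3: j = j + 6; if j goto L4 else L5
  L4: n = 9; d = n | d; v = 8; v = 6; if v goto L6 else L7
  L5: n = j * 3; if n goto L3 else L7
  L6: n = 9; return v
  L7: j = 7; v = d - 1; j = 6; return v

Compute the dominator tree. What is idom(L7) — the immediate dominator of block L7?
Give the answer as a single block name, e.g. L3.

Answer: L0

Analysis:
idom tree: L1←L0 L2←L0 L3←L0 L4←L0 L5←L3 L6←L4 L7←L0
Join-block Dom:
  L3: preds {L1,L2,L5}: {L0,L1} ∩ {L0,L2} ∩ {L0,L3,L5} = {L0}; idom=L0
  L4: preds {L1,L3}: {L0,L1} ∩ {L0,L3} = {L0}; idom=L0
  L7: preds {L4,L5}: {L0,L4} ∩ {L0,L3,L5} = {L0}; idom=L0

idom(L7) = L0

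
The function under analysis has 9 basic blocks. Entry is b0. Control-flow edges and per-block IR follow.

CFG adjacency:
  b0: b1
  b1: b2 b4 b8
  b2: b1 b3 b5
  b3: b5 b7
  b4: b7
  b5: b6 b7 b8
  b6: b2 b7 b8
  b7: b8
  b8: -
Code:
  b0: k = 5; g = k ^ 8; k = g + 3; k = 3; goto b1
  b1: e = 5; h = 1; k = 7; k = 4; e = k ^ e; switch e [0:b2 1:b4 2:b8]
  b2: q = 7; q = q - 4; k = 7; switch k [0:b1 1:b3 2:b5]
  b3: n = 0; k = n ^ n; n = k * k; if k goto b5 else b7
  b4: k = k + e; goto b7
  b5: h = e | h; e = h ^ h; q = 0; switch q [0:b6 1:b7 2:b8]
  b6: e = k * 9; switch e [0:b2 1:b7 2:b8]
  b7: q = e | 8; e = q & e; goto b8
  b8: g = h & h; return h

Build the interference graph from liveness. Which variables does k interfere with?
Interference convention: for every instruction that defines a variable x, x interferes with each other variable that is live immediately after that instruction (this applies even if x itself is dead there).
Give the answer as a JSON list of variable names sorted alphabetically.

Per-block:
  b0: {g,k} / ∅
  b1: {e,h,k} / ∅
  b2: {k,q} / ∅
  b3: {k,n} / ∅
  b4: {k} / {e,k}
  b5: {e,h,q} / {e,h}
  b6: {e} / {k}
  b7: {e,q} / {e}
  b8: {g} / {h}

Liveness:
  b0 li=∅ lo=∅
  b1 li=∅ lo={e,h,k}
  b2 li={e,h} lo={e,h,k}
  b3 li={e,h} lo={e,h,k}
  b4 li={e,h,k} lo={e,h}
  b5 li={e,h,k} lo={e,h,k}
  b6 li={h,k} lo={e,h}
  b7 li={e,h} lo={h}
  b8 li={h} lo=∅

Interfere edges:
  e — {h,k,n,q}
  g — {h}
  h — {e,g,k,n,q}
  k — {e,h,n,q}
  n — {e,h,k}
  q — {e,h,k}

N(k) = ["e", "h", "n", "q"]

Answer: ["e", "h", "n", "q"]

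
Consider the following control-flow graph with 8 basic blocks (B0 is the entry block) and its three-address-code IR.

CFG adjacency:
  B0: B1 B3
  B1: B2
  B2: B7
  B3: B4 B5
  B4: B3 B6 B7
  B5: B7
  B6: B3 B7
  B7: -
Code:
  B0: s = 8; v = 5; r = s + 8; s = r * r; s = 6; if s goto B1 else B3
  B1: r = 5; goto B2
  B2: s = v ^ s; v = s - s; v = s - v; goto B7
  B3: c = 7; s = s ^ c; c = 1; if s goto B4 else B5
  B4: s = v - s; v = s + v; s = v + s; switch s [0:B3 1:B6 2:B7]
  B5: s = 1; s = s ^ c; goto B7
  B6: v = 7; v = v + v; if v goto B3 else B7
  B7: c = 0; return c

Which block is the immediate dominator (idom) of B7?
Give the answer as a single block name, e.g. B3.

idom tree: B1←B0 B2←B1 B3←B0 B4←B3 B5←B3 B6←B4 B7←B0
Dom∩ at merges:
  B3: preds {B0,B4,B6}: {B0} ∩ {B0,B3,B4} ∩ {B0,B3,B4,B6} = {B0}; idom=B0
  B7: preds {B2,B4,B5,B6}: {B0,B1,B2} ∩ {B0,B3,B4} ∩ {B0,B3,B5} ∩ {B0,B3,B4,B6} = {B0}; idom=B0

idom(B7) = B0

Answer: B0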